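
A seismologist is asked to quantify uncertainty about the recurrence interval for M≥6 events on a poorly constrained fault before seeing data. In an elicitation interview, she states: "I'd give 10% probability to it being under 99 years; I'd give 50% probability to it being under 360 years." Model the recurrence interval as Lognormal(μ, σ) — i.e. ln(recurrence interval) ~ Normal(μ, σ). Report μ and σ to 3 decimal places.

If T ~ Lognormal(μ,σ) then ln T ~ Normal(μ,σ), so the p-quantile of ln T is μ + z_p·σ.
ln(99) = 4.595 and ln(360) = 5.886; z_{0.1} = -1.282, z_{0.5} = 0.
σ = (5.886 − 4.595)/(0 − (-1.282)) = 1.007.
μ = 4.595 − (-1.282)·1.007 = 5.886.

μ ≈ 5.886, σ ≈ 1.007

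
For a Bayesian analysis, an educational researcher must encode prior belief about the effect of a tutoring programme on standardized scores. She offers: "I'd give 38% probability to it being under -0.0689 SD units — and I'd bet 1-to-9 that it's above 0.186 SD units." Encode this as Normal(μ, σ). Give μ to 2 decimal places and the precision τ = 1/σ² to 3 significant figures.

The p-quantile of Normal(μ,σ) is μ + z_p·σ, with z_{0.38} = -0.3055 and z_{0.9} = 1.282.
Eliminate σ: μ = (z₂·x₁ − z₁·x₂)/(z₂ − z₁) = (1.282·-0.0689 − (-0.3055)·0.186)/1.587 = -0.02.
Then σ = (x₂ − x₁)/(z₂ − z₁) = (0.186 − -0.0689)/1.587 = 0.16.
Precision τ = 1/σ² = 1/0.1606² = 38.8.

μ = -0.02, τ = 38.8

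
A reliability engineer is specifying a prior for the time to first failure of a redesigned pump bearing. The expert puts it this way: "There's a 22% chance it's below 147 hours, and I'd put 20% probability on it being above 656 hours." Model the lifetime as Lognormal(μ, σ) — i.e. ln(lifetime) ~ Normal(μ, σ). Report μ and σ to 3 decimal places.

μ ≈ 5.706, σ ≈ 0.927

If T ~ Lognormal(μ,σ) then ln T ~ Normal(μ,σ), so the p-quantile of ln T is μ + z_p·σ.
ln(147) = 4.99 and ln(656) = 6.486; z_{0.22} = -0.7722, z_{0.8} = 0.8416.
σ = (6.486 − 4.99)/(0.8416 − (-0.7722)) = 0.927.
μ = 4.99 − (-0.7722)·0.927 = 5.706.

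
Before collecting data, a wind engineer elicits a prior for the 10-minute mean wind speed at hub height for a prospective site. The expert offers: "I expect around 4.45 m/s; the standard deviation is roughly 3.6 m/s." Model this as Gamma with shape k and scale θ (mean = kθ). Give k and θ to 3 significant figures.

For Gamma(k, scale θ): mean = kθ, variance = kθ², so CV = 1/√k.
CV = SD/mean = 3.6/4.45 = 0.809, hence k = 1/CV² = 1.53.
Then θ = mean/k = 4.45/1.53 = 2.91.

k ≈ 1.53, θ ≈ 2.91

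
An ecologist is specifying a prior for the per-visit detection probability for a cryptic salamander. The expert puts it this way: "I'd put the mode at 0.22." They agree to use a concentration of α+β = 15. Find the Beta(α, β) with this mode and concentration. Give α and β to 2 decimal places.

For α,β > 1 the Beta mode is (α−1)/(α+β−2). With α+β = 15, the mode is (α−1)/13.
Set (α−1)/13 = 0.22 → α = 1 + 0.22·13 = 3.86.
β = 15 − α = 11.14.

α = 3.86, β = 11.14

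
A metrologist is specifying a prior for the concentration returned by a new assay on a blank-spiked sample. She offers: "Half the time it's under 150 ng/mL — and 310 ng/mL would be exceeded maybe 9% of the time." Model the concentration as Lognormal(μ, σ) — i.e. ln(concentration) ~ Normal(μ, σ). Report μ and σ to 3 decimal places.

If T ~ Lognormal(μ,σ) then ln T ~ Normal(μ,σ), so the p-quantile of ln T is μ + z_p·σ.
ln(150) = 5.011 and ln(310) = 5.737; z_{0.5} = 0, z_{0.91} = 1.341.
σ = (5.737 − 5.011)/(1.341 − (0)) = 0.541.
μ = 5.011 − (0)·0.541 = 5.011.

μ ≈ 5.011, σ ≈ 0.541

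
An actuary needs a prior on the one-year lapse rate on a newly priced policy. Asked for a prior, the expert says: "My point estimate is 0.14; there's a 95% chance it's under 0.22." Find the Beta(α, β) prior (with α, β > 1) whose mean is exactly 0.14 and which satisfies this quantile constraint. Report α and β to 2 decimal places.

With mean 0.14 fixed, write α = 0.14s, β = 0.86s where s = α+β.
Need P(θ < 0.22) = 0.95 under Beta(0.14s, 0.86s). Normal approximation: (q−m)/√(m(1−m)/s) ≈ z_{0.95} = 1.64, so s ≈ 0.14·0.86·(1.64)²/(0.22−0.14)² = 50.9.
At s = 50.9: P(θ<0.22) ≈ 0.938. Adjusting to match 0.95 gives s ≈ 59.14.
So α = 0.14·59.14 ≈ 8.28, β = 0.86·59.14 ≈ 50.86.

α ≈ 8.28, β ≈ 50.86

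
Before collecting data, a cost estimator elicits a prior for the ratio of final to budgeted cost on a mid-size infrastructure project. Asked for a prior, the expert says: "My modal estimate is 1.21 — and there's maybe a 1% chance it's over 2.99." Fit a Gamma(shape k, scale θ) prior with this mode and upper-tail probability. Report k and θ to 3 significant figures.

Gamma(k,θ) with k>1 has mode (k−1)θ, so θ = 1.21/(k−1).
Need P(X < 2.99) = 0.99 with θ tied to k this way. Start at k = 2, θ = 1.21: P(X<2.99) ≈ 0.707.
Too low — raise k to concentrate. Iterating converges to k ≈ 6.75.
Then θ = 1.21/(6.75−1) ≈ 0.21.

k ≈ 6.75, θ ≈ 0.21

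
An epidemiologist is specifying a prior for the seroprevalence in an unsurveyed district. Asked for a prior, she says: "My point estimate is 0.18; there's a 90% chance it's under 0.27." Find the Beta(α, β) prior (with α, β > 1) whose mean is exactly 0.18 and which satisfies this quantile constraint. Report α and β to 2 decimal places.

α ≈ 5.75, β ≈ 26.20

With mean 0.18 fixed, write α = 0.18s, β = 0.82s where s = α+β.
Need P(θ < 0.27) = 0.9 under Beta(0.18s, 0.82s). Normal approximation: (q−m)/√(m(1−m)/s) ≈ z_{0.9} = 1.28, so s ≈ 0.18·0.82·(1.28)²/(0.27−0.18)² = 29.9.
At s = 29.9: P(θ<0.27) ≈ 0.894. Adjusting to match 0.9 gives s ≈ 31.95.
So α = 0.18·31.95 ≈ 5.75, β = 0.82·31.95 ≈ 26.20.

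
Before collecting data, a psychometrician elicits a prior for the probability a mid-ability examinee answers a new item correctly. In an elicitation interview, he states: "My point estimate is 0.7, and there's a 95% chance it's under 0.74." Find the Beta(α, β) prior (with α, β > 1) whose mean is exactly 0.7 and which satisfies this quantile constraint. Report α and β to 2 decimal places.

α ≈ 239.78, β ≈ 102.76

With mean 0.7 fixed, write α = 0.7s, β = 0.3s where s = α+β.
Need P(θ < 0.74) = 0.95 under Beta(0.7s, 0.3s). Normal approximation: (q−m)/√(m(1−m)/s) ≈ z_{0.95} = 1.64, so s ≈ 0.7·0.3·(1.64)²/(0.74−0.7)² = 355.1.
At s = 355.1: P(θ<0.74) ≈ 0.953. Adjusting to match 0.95 gives s ≈ 342.55.
So α = 0.7·342.55 ≈ 239.78, β = 0.3·342.55 ≈ 102.76.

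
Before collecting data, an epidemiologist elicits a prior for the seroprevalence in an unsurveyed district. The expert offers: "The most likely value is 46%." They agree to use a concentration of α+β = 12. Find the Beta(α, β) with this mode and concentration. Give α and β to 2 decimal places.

α = 5.60, β = 6.40

For α,β > 1 the Beta mode is (α−1)/(α+β−2). With α+β = 12, the mode is (α−1)/10.
Set (α−1)/10 = 0.46 → α = 1 + 0.46·10 = 5.60.
β = 12 − α = 6.40.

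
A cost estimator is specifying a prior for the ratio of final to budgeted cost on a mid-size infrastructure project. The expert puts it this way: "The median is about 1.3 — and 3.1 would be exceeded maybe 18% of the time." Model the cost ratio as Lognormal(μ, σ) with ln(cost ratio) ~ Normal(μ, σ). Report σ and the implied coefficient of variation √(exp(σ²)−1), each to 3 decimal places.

If T ~ Lognormal(μ,σ) then ln T ~ Normal(μ,σ), so the p-quantile of ln T is μ + z_p·σ.
ln(1.3) = 0.2624 and ln(3.1) = 1.131; z_{0.5} = 0, z_{0.82} = 0.9154.
σ = (1.131 − 0.2624)/(0.9154 − (0)) = 0.949.
μ = 0.2624 − (0)·0.949 = 0.262.
CV = √(exp(σ²)−1) = √(exp(0.9013)−1) = 1.210.

σ ≈ 0.949, CV ≈ 1.210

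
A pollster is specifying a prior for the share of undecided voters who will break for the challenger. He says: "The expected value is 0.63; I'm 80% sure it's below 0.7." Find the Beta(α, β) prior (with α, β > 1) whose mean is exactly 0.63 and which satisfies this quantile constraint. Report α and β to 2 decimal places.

With mean 0.63 fixed, write α = 0.63s, β = 0.37s where s = α+β.
Need P(θ < 0.7) = 0.8 under Beta(0.63s, 0.37s). Normal approximation: (q−m)/√(m(1−m)/s) ≈ z_{0.8} = 0.842, so s ≈ 0.63·0.37·(0.842)²/(0.7−0.63)² = 33.7.
At s = 33.7: P(θ<0.7) ≈ 0.797. Adjusting to match 0.8 gives s ≈ 34.42.
So α = 0.63·34.42 ≈ 21.69, β = 0.37·34.42 ≈ 12.74.

α ≈ 21.69, β ≈ 12.74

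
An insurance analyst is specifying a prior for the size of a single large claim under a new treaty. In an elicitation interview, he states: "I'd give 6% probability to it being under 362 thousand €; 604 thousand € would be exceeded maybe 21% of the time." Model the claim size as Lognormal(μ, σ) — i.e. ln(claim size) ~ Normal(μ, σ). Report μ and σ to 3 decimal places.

If T ~ Lognormal(μ,σ) then ln T ~ Normal(μ,σ), so the p-quantile of ln T is μ + z_p·σ.
ln(362) = 5.892 and ln(604) = 6.404; z_{0.06} = -1.555, z_{0.79} = 0.8064.
σ = (6.404 − 5.892)/(0.8064 − (-1.555)) = 0.217.
μ = 5.892 − (-1.555)·0.217 = 6.229.

μ ≈ 6.229, σ ≈ 0.217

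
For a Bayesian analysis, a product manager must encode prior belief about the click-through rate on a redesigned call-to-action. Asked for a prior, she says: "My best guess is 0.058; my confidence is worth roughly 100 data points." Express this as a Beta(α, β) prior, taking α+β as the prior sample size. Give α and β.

Under the effective-sample-size interpretation, Beta(α, β) has prior mean α/(α+β) and prior sample size α+β.
So α+β = 100 and α/(α+β) = 0.058, giving α = 0.058·100 = 5.8 and β = 100 − 5.8 = 94.2.

α = 5.8, β = 94.2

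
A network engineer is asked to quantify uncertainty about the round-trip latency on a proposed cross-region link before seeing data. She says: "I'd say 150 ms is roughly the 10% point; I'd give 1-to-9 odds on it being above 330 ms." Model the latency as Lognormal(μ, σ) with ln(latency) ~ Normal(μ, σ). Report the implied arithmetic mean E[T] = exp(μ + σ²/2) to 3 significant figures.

E[T] ≈ 233 ms

If T ~ Lognormal(μ,σ) then ln T ~ Normal(μ,σ), so the p-quantile of ln T is μ + z_p·σ.
ln(150) = 5.011 and ln(330) = 5.799; z_{0.1} = -1.282, z_{0.9} = 1.282.
σ = (5.799 − 5.011)/(1.282 − (-1.282)) = 0.308.
μ = 5.011 − (-1.282)·0.308 = 5.405.
E[T] = exp(μ + σ²/2) = exp(5.405 + 0.0473) = 233 ms.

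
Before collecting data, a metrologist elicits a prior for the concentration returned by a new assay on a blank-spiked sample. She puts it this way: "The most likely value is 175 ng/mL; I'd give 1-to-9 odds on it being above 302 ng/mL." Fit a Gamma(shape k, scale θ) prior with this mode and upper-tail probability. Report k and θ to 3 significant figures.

Gamma(k,θ) with k>1 has mode (k−1)θ, so θ = 175/(k−1).
Need P(X < 302) = 0.9 with θ tied to k this way. Start at k = 2, θ = 175: P(X<302) ≈ 0.515.
Too low — raise k to concentrate. Iterating converges to k ≈ 7.37.
Then θ = 175/(7.37−1) ≈ 27.5.

k ≈ 7.37, θ ≈ 27.5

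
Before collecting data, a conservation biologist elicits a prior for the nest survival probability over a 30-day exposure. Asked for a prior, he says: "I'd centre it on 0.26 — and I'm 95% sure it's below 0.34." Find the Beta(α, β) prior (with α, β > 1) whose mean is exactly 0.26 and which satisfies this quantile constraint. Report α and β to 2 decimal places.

α ≈ 22.62, β ≈ 64.38

With mean 0.26 fixed, write α = 0.26s, β = 0.74s where s = α+β.
Need P(θ < 0.34) = 0.95 under Beta(0.26s, 0.74s). Normal approximation: (q−m)/√(m(1−m)/s) ≈ z_{0.95} = 1.64, so s ≈ 0.26·0.74·(1.64)²/(0.34−0.26)² = 81.3.
At s = 81.3: P(θ<0.34) ≈ 0.944. Adjusting to match 0.95 gives s ≈ 87.00.
So α = 0.26·87.00 ≈ 22.62, β = 0.74·87.00 ≈ 64.38.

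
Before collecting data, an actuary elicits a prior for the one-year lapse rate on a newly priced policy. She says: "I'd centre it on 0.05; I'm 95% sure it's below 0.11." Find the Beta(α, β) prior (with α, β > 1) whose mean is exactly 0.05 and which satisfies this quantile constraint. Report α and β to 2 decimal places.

α ≈ 2.38, β ≈ 45.21

With mean 0.05 fixed, write α = 0.05s, β = 0.95s where s = α+β.
Need P(θ < 0.11) = 0.95 under Beta(0.05s, 0.95s). Normal approximation: (q−m)/√(m(1−m)/s) ≈ z_{0.95} = 1.64, so s ≈ 0.05·0.95·(1.64)²/(0.11−0.05)² = 35.7.
At s = 35.7: P(θ<0.11) ≈ 0.930. Adjusting to match 0.95 gives s ≈ 47.59.
So α = 0.05·47.59 ≈ 2.38, β = 0.95·47.59 ≈ 45.21.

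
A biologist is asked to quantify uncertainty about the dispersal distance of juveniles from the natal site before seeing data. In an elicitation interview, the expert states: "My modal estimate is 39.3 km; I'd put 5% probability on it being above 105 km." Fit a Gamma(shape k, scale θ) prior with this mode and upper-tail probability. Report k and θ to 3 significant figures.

Gamma(k,θ) with k>1 has mode (k−1)θ, so θ = 39.3/(k−1).
Need P(X < 105) = 0.95 with θ tied to k this way. Start at k = 2, θ = 39.3: P(X<105) ≈ 0.746.
Too low — raise k to concentrate. Iterating converges to k ≈ 3.79.
Then θ = 39.3/(3.79−1) ≈ 14.1.

k ≈ 3.79, θ ≈ 14.1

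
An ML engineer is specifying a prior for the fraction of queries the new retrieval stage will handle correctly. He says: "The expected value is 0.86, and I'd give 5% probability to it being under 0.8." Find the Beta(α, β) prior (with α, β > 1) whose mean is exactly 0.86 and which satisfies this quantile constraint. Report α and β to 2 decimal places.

With mean 0.86 fixed, write α = 0.86s, β = 0.14s where s = α+β.
Need P(θ < 0.8) = 0.05 under Beta(0.86s, 0.14s). Normal approximation: (q−m)/√(m(1−m)/s) ≈ z_{0.05} = -1.64, so s ≈ 0.86·0.14·(-1.64)²/(0.8−0.86)² = 90.5.
At s = 90.5: P(θ<0.8) ≈ 0.060. Adjusting to match 0.05 gives s ≈ 102.06.
So α = 0.86·102.06 ≈ 87.77, β = 0.14·102.06 ≈ 14.29.

α ≈ 87.77, β ≈ 14.29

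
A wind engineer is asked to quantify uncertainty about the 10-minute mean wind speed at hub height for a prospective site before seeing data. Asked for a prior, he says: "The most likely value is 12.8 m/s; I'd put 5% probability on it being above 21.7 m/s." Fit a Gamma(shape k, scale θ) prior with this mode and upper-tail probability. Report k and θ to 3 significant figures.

k ≈ 11, θ ≈ 1.28

Gamma(k,θ) with k>1 has mode (k−1)θ, so θ = 12.8/(k−1).
Need P(X < 21.7) = 0.95 with θ tied to k this way. Start at k = 2, θ = 12.8: P(X<21.7) ≈ 0.505.
Too low — raise k to concentrate. Iterating converges to k ≈ 11.
Then θ = 12.8/(11−1) ≈ 1.28.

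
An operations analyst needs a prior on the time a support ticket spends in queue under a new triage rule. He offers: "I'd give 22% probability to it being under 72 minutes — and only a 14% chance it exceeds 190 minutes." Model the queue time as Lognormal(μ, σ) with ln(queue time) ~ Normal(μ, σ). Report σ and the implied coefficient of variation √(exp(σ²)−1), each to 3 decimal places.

If T ~ Lognormal(μ,σ) then ln T ~ Normal(μ,σ), so the p-quantile of ln T is μ + z_p·σ.
ln(72) = 4.277 and ln(190) = 5.247; z_{0.22} = -0.7722, z_{0.86} = 1.08.
σ = (5.247 − 4.277)/(1.08 − (-0.7722)) = 0.524.
μ = 4.277 − (-0.7722)·0.524 = 4.681.
CV = √(exp(σ²)−1) = √(exp(0.2744)−1) = 0.562.

σ ≈ 0.524, CV ≈ 0.562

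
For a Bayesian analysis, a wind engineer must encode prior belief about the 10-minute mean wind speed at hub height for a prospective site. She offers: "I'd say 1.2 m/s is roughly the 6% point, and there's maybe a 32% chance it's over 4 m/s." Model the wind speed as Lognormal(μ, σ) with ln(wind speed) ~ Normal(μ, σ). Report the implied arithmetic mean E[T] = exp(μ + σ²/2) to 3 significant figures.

E[T] ≈ 3.61 m/s

If T ~ Lognormal(μ,σ) then ln T ~ Normal(μ,σ), so the p-quantile of ln T is μ + z_p·σ.
ln(1.2) = 0.1823 and ln(4) = 1.386; z_{0.06} = -1.555, z_{0.68} = 0.4677.
σ = (1.386 − 0.1823)/(0.4677 − (-1.555)) = 0.595.
μ = 0.1823 − (-1.555)·0.595 = 1.108.
E[T] = exp(μ + σ²/2) = exp(1.108 + 0.1772) = 3.61 m/s.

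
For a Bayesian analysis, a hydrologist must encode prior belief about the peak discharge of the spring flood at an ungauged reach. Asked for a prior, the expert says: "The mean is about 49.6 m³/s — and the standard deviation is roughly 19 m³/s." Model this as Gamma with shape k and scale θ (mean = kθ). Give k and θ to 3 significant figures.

k ≈ 6.81, θ ≈ 7.28

For Gamma(k, scale θ): mean = kθ, variance = kθ², so CV = 1/√k.
CV = SD/mean = 19/49.6 = 0.3831, hence k = 1/CV² = 6.81.
Then θ = mean/k = 49.6/6.81 = 7.28.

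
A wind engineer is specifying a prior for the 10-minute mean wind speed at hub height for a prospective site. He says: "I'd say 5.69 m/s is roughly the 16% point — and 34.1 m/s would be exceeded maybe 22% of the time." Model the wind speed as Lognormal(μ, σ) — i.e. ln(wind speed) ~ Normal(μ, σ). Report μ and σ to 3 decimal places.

μ ≈ 2.747, σ ≈ 1.014

If T ~ Lognormal(μ,σ) then ln T ~ Normal(μ,σ), so the p-quantile of ln T is μ + z_p·σ.
ln(5.69) = 1.739 and ln(34.1) = 3.529; z_{0.16} = -0.9945, z_{0.78} = 0.7722.
σ = (3.529 − 1.739)/(0.7722 − (-0.9945)) = 1.014.
μ = 1.739 − (-0.9945)·1.014 = 2.747.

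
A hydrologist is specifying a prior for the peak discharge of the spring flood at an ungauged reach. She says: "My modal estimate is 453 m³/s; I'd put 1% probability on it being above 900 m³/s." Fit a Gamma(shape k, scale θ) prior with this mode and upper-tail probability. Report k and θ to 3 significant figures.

k ≈ 11.4, θ ≈ 43.4

Gamma(k,θ) with k>1 has mode (k−1)θ, so θ = 453/(k−1).
Need P(X < 900) = 0.99 with θ tied to k this way. Start at k = 2, θ = 453: P(X<900) ≈ 0.590.
Too low — raise k to concentrate. Iterating converges to k ≈ 11.4.
Then θ = 453/(11.4−1) ≈ 43.4.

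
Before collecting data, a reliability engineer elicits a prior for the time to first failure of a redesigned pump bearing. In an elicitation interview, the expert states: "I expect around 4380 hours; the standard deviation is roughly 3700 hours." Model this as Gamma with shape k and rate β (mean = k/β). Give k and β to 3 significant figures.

k ≈ 1.4, β ≈ 0.00032

For Gamma(k, rate β): mean = k/β, variance = k/β², so CV = 1/√k.
CV = SD/mean = 3700/4380 = 0.8447, hence k = 1/CV² = 1.4.
Then β = k/mean = 1.4/4380 = 0.00032.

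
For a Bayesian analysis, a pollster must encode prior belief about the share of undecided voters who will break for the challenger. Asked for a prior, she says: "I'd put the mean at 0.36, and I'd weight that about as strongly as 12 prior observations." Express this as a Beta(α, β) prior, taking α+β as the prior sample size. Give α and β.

α = 4.32, β = 7.68

Under the effective-sample-size interpretation, Beta(α, β) has prior mean α/(α+β) and prior sample size α+β.
So α+β = 12 and α/(α+β) = 0.36, giving α = 0.36·12 = 4.32 and β = 12 − 4.32 = 7.68.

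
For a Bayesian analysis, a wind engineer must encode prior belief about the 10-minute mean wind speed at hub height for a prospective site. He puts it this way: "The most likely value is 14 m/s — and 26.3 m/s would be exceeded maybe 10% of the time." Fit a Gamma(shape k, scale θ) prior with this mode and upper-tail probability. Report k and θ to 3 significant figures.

Gamma(k,θ) with k>1 has mode (k−1)θ, so θ = 14/(k−1).
Need P(X < 26.3) = 0.9 with θ tied to k this way. Start at k = 2, θ = 14: P(X<26.3) ≈ 0.560.
Too low — raise k to concentrate. Iterating converges to k ≈ 5.81.
Then θ = 14/(5.81−1) ≈ 2.91.

k ≈ 5.81, θ ≈ 2.91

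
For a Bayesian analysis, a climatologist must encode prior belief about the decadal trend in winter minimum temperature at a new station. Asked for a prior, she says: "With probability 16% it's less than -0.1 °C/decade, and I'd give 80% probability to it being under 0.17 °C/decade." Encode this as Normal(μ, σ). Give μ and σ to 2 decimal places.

μ = 0.05, σ = 0.15

The p-quantile of Normal(μ,σ) is μ + z_p·σ, with z_{0.16} = -0.9945 and z_{0.8} = 0.8416.
Eliminate σ: μ = (z₂·x₁ − z₁·x₂)/(z₂ − z₁) = (0.8416·-0.1 − (-0.9945)·0.17)/1.836 = 0.05.
Then σ = (x₂ − x₁)/(z₂ − z₁) = (0.17 − -0.1)/1.836 = 0.15.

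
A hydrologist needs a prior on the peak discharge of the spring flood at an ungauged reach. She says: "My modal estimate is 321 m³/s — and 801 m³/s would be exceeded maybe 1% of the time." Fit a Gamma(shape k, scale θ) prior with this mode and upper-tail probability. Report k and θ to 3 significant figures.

k ≈ 6.62, θ ≈ 57.2

Gamma(k,θ) with k>1 has mode (k−1)θ, so θ = 321/(k−1).
Need P(X < 801) = 0.99 with θ tied to k this way. Start at k = 2, θ = 321: P(X<801) ≈ 0.712.
Too low — raise k to concentrate. Iterating converges to k ≈ 6.62.
Then θ = 321/(6.62−1) ≈ 57.2.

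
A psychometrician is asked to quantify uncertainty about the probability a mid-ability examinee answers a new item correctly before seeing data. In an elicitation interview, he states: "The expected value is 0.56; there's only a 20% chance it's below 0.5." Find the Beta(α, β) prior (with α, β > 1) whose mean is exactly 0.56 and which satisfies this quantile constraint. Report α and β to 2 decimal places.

With mean 0.56 fixed, write α = 0.56s, β = 0.44s where s = α+β.
Need P(θ < 0.5) = 0.2 under Beta(0.56s, 0.44s). Normal approximation: (q−m)/√(m(1−m)/s) ≈ z_{0.2} = -0.842, so s ≈ 0.56·0.44·(-0.842)²/(0.5−0.56)² = 48.5.
At s = 48.5: P(θ<0.5) ≈ 0.199. Adjusting to match 0.2 gives s ≈ 48.22.
So α = 0.56·48.22 ≈ 27.01, β = 0.44·48.22 ≈ 21.22.

α ≈ 27.01, β ≈ 21.22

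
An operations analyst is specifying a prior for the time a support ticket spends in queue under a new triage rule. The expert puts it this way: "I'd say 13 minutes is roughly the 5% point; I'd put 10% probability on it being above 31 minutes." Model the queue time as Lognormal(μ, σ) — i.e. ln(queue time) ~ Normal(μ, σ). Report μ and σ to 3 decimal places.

μ ≈ 3.053, σ ≈ 0.297

If T ~ Lognormal(μ,σ) then ln T ~ Normal(μ,σ), so the p-quantile of ln T is μ + z_p·σ.
ln(13) = 2.565 and ln(31) = 3.434; z_{0.05} = -1.645, z_{0.9} = 1.282.
σ = (3.434 − 2.565)/(1.282 − (-1.645)) = 0.297.
μ = 2.565 − (-1.645)·0.297 = 3.053.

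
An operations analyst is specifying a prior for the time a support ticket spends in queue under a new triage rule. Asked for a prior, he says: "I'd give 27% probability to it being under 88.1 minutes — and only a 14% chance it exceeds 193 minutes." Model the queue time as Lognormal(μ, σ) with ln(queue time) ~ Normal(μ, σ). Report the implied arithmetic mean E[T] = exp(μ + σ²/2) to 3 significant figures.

E[T] ≈ 130 minutes

If T ~ Lognormal(μ,σ) then ln T ~ Normal(μ,σ), so the p-quantile of ln T is μ + z_p·σ.
ln(88.1) = 4.478 and ln(193) = 5.263; z_{0.27} = -0.6128, z_{0.86} = 1.08.
σ = (5.263 − 4.478)/(1.08 − (-0.6128)) = 0.463.
μ = 4.478 − (-0.6128)·0.463 = 4.762.
E[T] = exp(μ + σ²/2) = exp(4.762 + 0.1073) = 130 minutes.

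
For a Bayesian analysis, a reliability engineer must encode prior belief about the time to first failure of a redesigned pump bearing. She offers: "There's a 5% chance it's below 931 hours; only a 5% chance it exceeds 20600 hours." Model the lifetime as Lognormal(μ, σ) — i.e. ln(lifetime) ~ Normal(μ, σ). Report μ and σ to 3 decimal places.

If T ~ Lognormal(μ,σ) then ln T ~ Normal(μ,σ), so the p-quantile of ln T is μ + z_p·σ.
ln(931) = 6.836 and ln(20600) = 9.933; z_{0.05} = -1.645, z_{0.95} = 1.645.
σ = (9.933 − 6.836)/(1.645 − (-1.645)) = 0.941.
μ = 6.836 − (-1.645)·0.941 = 8.385.

μ ≈ 8.385, σ ≈ 0.941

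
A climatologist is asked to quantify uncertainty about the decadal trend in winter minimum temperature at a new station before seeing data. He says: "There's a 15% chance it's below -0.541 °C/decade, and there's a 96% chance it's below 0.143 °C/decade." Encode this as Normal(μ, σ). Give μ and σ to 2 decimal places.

The p-quantile of Normal(μ,σ) is μ + z_p·σ, with z_{0.15} = -1.036 and z_{0.96} = 1.751.
Eliminate σ: μ = (z₂·x₁ − z₁·x₂)/(z₂ − z₁) = (1.751·-0.541 − (-1.036)·0.143)/2.787 = -0.29.
Then σ = (x₂ − x₁)/(z₂ − z₁) = (0.143 − -0.541)/2.787 = 0.25.

μ = -0.29, σ = 0.25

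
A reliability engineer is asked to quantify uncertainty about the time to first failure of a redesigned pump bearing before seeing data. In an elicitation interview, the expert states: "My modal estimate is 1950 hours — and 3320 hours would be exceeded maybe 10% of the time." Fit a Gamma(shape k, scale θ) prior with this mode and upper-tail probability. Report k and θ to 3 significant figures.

k ≈ 7.69, θ ≈ 292

Gamma(k,θ) with k>1 has mode (k−1)θ, so θ = 1950/(k−1).
Need P(X < 3320) = 0.9 with θ tied to k this way. Start at k = 2, θ = 1950: P(X<3320) ≈ 0.508.
Too low — raise k to concentrate. Iterating converges to k ≈ 7.69.
Then θ = 1950/(7.69−1) ≈ 292.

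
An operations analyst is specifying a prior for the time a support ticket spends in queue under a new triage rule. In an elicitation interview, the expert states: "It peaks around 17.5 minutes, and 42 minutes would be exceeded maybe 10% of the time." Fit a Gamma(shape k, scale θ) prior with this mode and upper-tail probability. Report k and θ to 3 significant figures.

k ≈ 3.51, θ ≈ 6.98

Gamma(k,θ) with k>1 has mode (k−1)θ, so θ = 17.5/(k−1).
Need P(X < 42) = 0.9 with θ tied to k this way. Start at k = 2, θ = 17.5: P(X<42) ≈ 0.692.
Too low — raise k to concentrate. Iterating converges to k ≈ 3.51.
Then θ = 17.5/(3.51−1) ≈ 6.98.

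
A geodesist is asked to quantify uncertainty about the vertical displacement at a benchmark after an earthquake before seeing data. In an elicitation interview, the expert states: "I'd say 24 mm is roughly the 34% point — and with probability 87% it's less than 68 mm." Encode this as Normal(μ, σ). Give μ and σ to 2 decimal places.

For Normal(μ,σ), the p-quantile is μ + z_p·σ. Here z_{0.34} = -0.4125, z_{0.87} = 1.126.
So 24 = μ − 0.4125σ and 68 = μ + 1.126σ.
Subtracting: σ = (68 − 24)/(1.126 − (-0.4125)) = 28.59.
Then μ = 24 − (-0.4125)·28.59 = 35.79.

μ = 35.79, σ = 28.59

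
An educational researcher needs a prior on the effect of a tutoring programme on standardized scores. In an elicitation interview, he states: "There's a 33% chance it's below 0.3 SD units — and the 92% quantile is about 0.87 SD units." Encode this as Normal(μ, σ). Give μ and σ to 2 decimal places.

The p-quantile of Normal(μ,σ) is μ + z_p·σ, with z_{0.33} = -0.4399 and z_{0.92} = 1.405.
Eliminate σ: μ = (z₂·x₁ − z₁·x₂)/(z₂ − z₁) = (1.405·0.3 − (-0.4399)·0.87)/1.845 = 0.44.
Then σ = (x₂ − x₁)/(z₂ − z₁) = (0.87 − 0.3)/1.845 = 0.31.

μ = 0.44, σ = 0.31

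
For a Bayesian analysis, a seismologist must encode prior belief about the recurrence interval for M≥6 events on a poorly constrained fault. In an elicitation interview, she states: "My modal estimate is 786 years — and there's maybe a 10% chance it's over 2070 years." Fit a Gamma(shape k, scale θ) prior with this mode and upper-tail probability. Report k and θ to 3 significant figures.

Gamma(k,θ) with k>1 has mode (k−1)θ, so θ = 786/(k−1).
Need P(X < 2070) = 0.9 with θ tied to k this way. Start at k = 2, θ = 786: P(X<2070) ≈ 0.739.
Too low — raise k to concentrate. Iterating converges to k ≈ 3.04.
Then θ = 786/(3.04−1) ≈ 384.

k ≈ 3.04, θ ≈ 384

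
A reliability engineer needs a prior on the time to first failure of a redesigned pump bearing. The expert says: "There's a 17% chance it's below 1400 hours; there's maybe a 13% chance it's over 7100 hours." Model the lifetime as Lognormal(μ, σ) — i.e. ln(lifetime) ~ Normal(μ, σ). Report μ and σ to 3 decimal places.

μ ≈ 7.989, σ ≈ 0.780

If T ~ Lognormal(μ,σ) then ln T ~ Normal(μ,σ), so the p-quantile of ln T is μ + z_p·σ.
ln(1400) = 7.244 and ln(7100) = 8.868; z_{0.17} = -0.9542, z_{0.87} = 1.126.
σ = (8.868 − 7.244)/(1.126 − (-0.9542)) = 0.780.
μ = 7.244 − (-0.9542)·0.780 = 7.989.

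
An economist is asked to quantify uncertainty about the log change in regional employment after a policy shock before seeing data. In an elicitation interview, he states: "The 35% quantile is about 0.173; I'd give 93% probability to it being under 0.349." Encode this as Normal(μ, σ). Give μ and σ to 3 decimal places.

The p-quantile of Normal(μ,σ) is μ + z_p·σ, with z_{0.35} = -0.3853 and z_{0.93} = 1.476.
Eliminate σ: μ = (z₂·x₁ − z₁·x₂)/(z₂ − z₁) = (1.476·0.173 − (-0.3853)·0.349)/1.861 = 0.209.
Then σ = (x₂ − x₁)/(z₂ − z₁) = (0.349 − 0.173)/1.861 = 0.095.

μ = 0.209, σ = 0.095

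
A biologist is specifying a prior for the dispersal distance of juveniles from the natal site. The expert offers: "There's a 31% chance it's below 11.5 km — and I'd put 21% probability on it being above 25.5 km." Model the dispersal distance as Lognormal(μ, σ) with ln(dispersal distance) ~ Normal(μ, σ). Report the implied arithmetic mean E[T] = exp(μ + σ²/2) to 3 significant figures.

If T ~ Lognormal(μ,σ) then ln T ~ Normal(μ,σ), so the p-quantile of ln T is μ + z_p·σ.
ln(11.5) = 2.442 and ln(25.5) = 3.239; z_{0.31} = -0.4959, z_{0.79} = 0.8064.
σ = (3.239 − 2.442)/(0.8064 − (-0.4959)) = 0.611.
μ = 2.442 − (-0.4959)·0.611 = 2.746.
E[T] = exp(μ + σ²/2) = exp(2.746 + 0.1870) = 18.8 km.

E[T] ≈ 18.8 km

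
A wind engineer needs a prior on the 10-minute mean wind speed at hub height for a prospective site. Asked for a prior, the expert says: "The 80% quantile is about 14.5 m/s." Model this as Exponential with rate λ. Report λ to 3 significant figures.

P(T < 14.5) = 1 − e^(−λ·14.5) = 0.8, so λ = −ln(1−0.8)/14.5 = −ln(0.2)/14.5 = 0.111.

λ ≈ 0.111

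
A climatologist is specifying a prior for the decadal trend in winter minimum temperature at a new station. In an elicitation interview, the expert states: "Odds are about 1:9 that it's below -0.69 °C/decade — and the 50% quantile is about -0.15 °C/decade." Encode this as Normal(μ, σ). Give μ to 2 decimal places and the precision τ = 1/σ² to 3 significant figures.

μ = -0.15, τ = 5.63

The p-quantile of Normal(μ,σ) is μ + z_p·σ, with z_{0.1} = -1.282 and z_{0.5} = 0.
Eliminate σ: μ = (z₂·x₁ − z₁·x₂)/(z₂ − z₁) = (0·-0.69 − (-1.282)·-0.15)/1.282 = -0.15.
Then σ = (x₂ − x₁)/(z₂ − z₁) = (-0.15 − -0.69)/1.282 = 0.42.
Precision τ = 1/σ² = 1/0.4214² = 5.63.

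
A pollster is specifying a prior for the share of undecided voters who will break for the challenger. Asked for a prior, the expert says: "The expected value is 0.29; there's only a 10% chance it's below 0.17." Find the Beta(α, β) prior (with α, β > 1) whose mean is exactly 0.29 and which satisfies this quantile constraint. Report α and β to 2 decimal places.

α ≈ 6.15, β ≈ 15.05

With mean 0.29 fixed, write α = 0.29s, β = 0.71s where s = α+β.
Need P(θ < 0.17) = 0.1 under Beta(0.29s, 0.71s). Normal approximation: (q−m)/√(m(1−m)/s) ≈ z_{0.1} = -1.28, so s ≈ 0.29·0.71·(-1.28)²/(0.17−0.29)² = 23.5.
At s = 23.5: P(θ<0.17) ≈ 0.087. Adjusting to match 0.1 gives s ≈ 21.20.
So α = 0.29·21.20 ≈ 6.15, β = 0.71·21.20 ≈ 15.05.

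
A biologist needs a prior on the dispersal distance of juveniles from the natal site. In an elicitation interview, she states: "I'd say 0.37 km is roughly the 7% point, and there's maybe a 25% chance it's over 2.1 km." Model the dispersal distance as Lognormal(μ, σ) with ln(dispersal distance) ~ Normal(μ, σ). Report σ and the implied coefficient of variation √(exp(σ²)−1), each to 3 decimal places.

If T ~ Lognormal(μ,σ) then ln T ~ Normal(μ,σ), so the p-quantile of ln T is μ + z_p·σ.
ln(0.37) = -0.9943 and ln(2.1) = 0.7419; z_{0.07} = -1.476, z_{0.75} = 0.6745.
σ = (0.7419 − -0.9943)/(0.6745 − (-1.476)) = 0.807.
μ = -0.9943 − (-1.476)·0.807 = 0.197.
CV = √(exp(σ²)−1) = √(exp(0.6519)−1) = 0.959.

σ ≈ 0.807, CV ≈ 0.959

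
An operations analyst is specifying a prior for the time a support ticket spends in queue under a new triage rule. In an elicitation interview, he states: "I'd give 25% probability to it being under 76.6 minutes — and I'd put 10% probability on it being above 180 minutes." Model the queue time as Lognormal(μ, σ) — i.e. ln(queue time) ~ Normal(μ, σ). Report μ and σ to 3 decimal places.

If T ~ Lognormal(μ,σ) then ln T ~ Normal(μ,σ), so the p-quantile of ln T is μ + z_p·σ.
ln(76.6) = 4.339 and ln(180) = 5.193; z_{0.25} = -0.6745, z_{0.9} = 1.282.
σ = (5.193 − 4.339)/(1.282 − (-0.6745)) = 0.437.
μ = 4.339 − (-0.6745)·0.437 = 4.633.

μ ≈ 4.633, σ ≈ 0.437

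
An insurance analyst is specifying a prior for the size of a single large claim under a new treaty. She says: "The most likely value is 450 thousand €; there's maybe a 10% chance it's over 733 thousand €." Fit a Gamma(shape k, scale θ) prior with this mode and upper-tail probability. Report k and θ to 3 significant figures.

k ≈ 8.91, θ ≈ 56.9

Gamma(k,θ) with k>1 has mode (k−1)θ, so θ = 450/(k−1).
Need P(X < 733) = 0.9 with θ tied to k this way. Start at k = 2, θ = 450: P(X<733) ≈ 0.484.
Too low — raise k to concentrate. Iterating converges to k ≈ 8.91.
Then θ = 450/(8.91−1) ≈ 56.9.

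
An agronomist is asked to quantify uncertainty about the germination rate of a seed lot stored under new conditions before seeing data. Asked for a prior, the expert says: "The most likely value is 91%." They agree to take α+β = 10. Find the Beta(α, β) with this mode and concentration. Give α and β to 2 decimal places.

For α,β > 1 the Beta mode is (α−1)/(α+β−2). With α+β = 10, the mode is (α−1)/8.
Set (α−1)/8 = 0.91 → α = 1 + 0.91·8 = 8.28.
β = 10 − α = 1.72.

α = 8.28, β = 1.72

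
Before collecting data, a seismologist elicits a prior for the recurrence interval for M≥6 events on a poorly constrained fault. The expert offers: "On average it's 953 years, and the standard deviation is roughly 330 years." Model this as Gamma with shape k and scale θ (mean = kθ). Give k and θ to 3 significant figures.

k ≈ 8.34, θ ≈ 114

For Gamma(k, scale θ): mean = kθ, variance = kθ², so CV = 1/√k.
CV = SD/mean = 330/953 = 0.3463, hence k = 1/CV² = 8.34.
Then θ = mean/k = 953/8.34 = 114.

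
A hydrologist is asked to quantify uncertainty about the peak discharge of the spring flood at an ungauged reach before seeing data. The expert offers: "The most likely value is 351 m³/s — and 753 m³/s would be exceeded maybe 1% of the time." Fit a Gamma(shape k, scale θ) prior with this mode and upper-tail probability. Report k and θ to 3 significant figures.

Gamma(k,θ) with k>1 has mode (k−1)θ, so θ = 351/(k−1).
Need P(X < 753) = 0.99 with θ tied to k this way. Start at k = 2, θ = 351: P(X<753) ≈ 0.632.
Too low — raise k to concentrate. Iterating converges to k ≈ 9.32.
Then θ = 351/(9.32−1) ≈ 42.2.

k ≈ 9.32, θ ≈ 42.2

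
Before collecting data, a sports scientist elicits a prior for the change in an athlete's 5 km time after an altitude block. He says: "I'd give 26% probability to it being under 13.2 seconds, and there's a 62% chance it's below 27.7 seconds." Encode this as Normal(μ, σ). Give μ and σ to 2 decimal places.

The p-quantile of Normal(μ,σ) is μ + z_p·σ, with z_{0.26} = -0.6433 and z_{0.62} = 0.3055.
Eliminate σ: μ = (z₂·x₁ − z₁·x₂)/(z₂ − z₁) = (0.3055·13.2 − (-0.6433)·27.7)/0.9488 = 23.03.
Then σ = (x₂ − x₁)/(z₂ − z₁) = (27.7 − 13.2)/0.9488 = 15.28.

μ = 23.03, σ = 15.28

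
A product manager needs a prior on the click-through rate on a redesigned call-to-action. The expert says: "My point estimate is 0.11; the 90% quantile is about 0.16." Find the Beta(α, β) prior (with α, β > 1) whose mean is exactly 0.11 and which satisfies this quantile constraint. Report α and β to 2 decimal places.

α ≈ 7.58, β ≈ 61.35

With mean 0.11 fixed, write α = 0.11s, β = 0.89s where s = α+β.
Need P(θ < 0.16) = 0.9 under Beta(0.11s, 0.89s). Normal approximation: (q−m)/√(m(1−m)/s) ≈ z_{0.9} = 1.28, so s ≈ 0.11·0.89·(1.28)²/(0.16−0.11)² = 64.3.
At s = 64.3: P(θ<0.16) ≈ 0.893. Adjusting to match 0.9 gives s ≈ 68.93.
So α = 0.11·68.93 ≈ 7.58, β = 0.89·68.93 ≈ 61.35.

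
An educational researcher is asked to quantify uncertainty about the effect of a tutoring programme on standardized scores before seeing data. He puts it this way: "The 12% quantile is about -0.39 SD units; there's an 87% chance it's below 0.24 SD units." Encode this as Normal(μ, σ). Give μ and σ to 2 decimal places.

For Normal(μ,σ), the p-quantile is μ + z_p·σ. Here z_{0.12} = -1.175, z_{0.87} = 1.126.
So -0.39 = μ − 1.175σ and 0.24 = μ + 1.126σ.
Subtracting: σ = (0.24 − -0.39)/(1.126 − (-1.175)) = 0.27.
Then μ = -0.39 − (-1.175)·0.27 = -0.07.

μ = -0.07, σ = 0.27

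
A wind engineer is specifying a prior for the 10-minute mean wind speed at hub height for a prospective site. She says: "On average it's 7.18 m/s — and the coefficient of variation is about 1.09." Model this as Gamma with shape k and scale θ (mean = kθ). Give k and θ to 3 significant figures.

k ≈ 0.842, θ ≈ 8.53

For Gamma(k, scale θ): mean = kθ, variance = kθ², so CV = 1/√k.
CV = 1.09, hence k = 1/CV² = 0.842.
Then θ = mean/k = 7.18/0.842 = 8.53.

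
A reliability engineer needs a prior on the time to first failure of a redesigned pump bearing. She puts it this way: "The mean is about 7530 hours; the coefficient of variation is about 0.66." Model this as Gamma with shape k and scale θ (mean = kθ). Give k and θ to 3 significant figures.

k ≈ 2.3, θ ≈ 3280

For Gamma(k, scale θ): mean = kθ, variance = kθ², so CV = 1/√k.
CV = 0.66, hence k = 1/CV² = 2.3.
Then θ = mean/k = 7530/2.3 = 3280.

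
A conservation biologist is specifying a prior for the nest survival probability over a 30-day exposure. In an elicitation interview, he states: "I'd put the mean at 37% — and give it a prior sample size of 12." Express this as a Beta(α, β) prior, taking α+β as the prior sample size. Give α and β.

α = 4.44, β = 7.56

Under the effective-sample-size interpretation, Beta(α, β) has prior mean α/(α+β) and prior sample size α+β.
So α+β = 12 and α/(α+β) = 0.37, giving α = 0.37·12 = 4.44 and β = 12 − 4.44 = 7.56.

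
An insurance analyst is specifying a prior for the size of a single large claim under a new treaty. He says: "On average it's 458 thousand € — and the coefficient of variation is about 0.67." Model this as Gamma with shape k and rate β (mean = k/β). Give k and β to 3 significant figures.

For Gamma(k, rate β): mean = k/β, variance = k/β², so CV = 1/√k.
CV = 0.67, hence k = 1/CV² = 2.23.
Then β = k/mean = 2.23/458 = 0.00486.

k ≈ 2.23, β ≈ 0.00486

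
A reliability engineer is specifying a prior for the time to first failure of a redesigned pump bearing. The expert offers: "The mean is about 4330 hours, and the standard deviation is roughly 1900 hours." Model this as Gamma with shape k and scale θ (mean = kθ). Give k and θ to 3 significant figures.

k ≈ 5.19, θ ≈ 834

For Gamma(k, scale θ): mean = kθ, variance = kθ², so CV = 1/√k.
CV = SD/mean = 1900/4330 = 0.4388, hence k = 1/CV² = 5.19.
Then θ = mean/k = 4330/5.19 = 834.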